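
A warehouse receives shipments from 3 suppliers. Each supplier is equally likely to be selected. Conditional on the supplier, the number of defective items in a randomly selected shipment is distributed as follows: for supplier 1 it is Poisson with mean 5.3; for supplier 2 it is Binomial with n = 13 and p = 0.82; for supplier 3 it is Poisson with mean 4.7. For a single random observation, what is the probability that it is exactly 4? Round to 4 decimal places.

0.1164

Conditional on each supplier, P(X = 4): 1: 0.164109; 2: 6.4123e-05; 3: 0.184925.
By total probability, P(X = 4) = 0.333333·0.164109 + 0.333333·6.4123e-05 + 0.333333·0.184925 = 0.116366.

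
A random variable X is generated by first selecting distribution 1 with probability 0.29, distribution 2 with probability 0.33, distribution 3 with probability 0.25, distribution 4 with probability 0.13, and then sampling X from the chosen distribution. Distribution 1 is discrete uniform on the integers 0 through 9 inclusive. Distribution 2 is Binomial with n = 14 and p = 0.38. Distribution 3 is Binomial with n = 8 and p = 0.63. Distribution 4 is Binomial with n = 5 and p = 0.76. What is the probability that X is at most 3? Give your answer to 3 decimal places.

0.246

Conditional on each component, P(X ≤ 3): 1: 0.4; 2: 0.158211; 3: 0.130749; 4: 0.346101.
By total probability, P(X ≤ 3) = 0.29·0.4 + 0.33·0.158211 + 0.25·0.130749 + 0.13·0.346101 = 0.24589.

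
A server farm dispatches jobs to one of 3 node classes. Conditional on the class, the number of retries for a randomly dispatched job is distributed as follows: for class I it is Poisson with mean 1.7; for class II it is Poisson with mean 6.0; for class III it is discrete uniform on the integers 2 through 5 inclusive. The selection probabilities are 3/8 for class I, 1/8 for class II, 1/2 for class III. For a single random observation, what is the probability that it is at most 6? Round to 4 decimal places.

0.9501

Conditional on each class, P(X ≤ 6): I: 0.998125; II: 0.606303; III: 1.
By total probability, P(X ≤ 6) = 0.375·0.998125 + 0.125·0.606303 + 0.5·1 = 0.950085.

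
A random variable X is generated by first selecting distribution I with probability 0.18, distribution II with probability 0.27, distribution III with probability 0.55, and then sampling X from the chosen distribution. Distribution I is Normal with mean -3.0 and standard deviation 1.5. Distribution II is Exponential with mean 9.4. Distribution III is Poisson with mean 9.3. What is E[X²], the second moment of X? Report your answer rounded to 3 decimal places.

For each component E[X²] = Var + (mean)², giving I: 11.25; II: 176.72; III: 95.79.
Overall E[X²] = 0.18·11.25 + 0.27·176.72 + 0.55·95.79 = 102.424.

102.424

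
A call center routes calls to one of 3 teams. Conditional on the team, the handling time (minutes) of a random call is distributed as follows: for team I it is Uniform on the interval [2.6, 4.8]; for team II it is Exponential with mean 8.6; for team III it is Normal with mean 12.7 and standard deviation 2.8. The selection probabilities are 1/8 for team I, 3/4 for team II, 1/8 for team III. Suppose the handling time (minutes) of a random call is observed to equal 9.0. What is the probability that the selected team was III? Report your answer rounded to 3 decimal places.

Likelihoods f(9.0 | ·): I: 0; II: 0.0408326; III: 0.059508.
Posterior ∝ prior × likelihood. Numerator for III: 0.125·0.059508 = 0.0074385.
Normalizing constant: 0.125·0 + 0.75·0.0408326 + 0.125·0.059508 = 0.038063.
P(III | observation) = 0.0074385 / 0.038063 = 0.195426.

0.195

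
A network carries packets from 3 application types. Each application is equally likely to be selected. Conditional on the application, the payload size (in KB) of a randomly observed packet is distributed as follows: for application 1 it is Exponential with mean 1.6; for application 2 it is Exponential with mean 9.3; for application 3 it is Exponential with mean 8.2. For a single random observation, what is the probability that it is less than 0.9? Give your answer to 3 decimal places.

Conditional on each application, P(X < 0.9): 1: 0.430217; 2: 0.092239; 3: 0.103947.
By total probability, P(X < 0.9) = 0.333333·0.430217 + 0.333333·0.092239 + 0.333333·0.103947 = 0.208801.

0.209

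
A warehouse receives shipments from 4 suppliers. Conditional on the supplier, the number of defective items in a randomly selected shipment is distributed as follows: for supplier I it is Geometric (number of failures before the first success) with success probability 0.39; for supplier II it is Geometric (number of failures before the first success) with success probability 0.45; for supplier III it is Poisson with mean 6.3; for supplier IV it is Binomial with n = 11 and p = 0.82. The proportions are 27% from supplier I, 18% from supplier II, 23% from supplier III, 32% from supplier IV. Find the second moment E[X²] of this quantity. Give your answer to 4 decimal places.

39.6337

For each component E[X²] = Var + (mean)², giving I: 6.45694; II: 4.20988; III: 45.99; IV: 82.984.
Overall E[X²] = 0.27·6.45694 + 0.18·4.20988 + 0.23·45.99 + 0.32·82.984 = 39.6337.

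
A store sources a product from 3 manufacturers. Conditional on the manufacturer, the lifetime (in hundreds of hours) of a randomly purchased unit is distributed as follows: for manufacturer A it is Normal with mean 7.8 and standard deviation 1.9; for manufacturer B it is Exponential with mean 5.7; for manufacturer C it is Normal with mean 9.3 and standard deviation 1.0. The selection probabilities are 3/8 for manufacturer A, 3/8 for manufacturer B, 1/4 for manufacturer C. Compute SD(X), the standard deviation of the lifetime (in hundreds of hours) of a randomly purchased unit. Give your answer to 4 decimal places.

3.9791

Per component, A: μ=7.8, E[X²]=64.45; B: μ=5.7, E[X²]=64.98; C: μ=9.3, E[X²]=87.49.
E[X] = 0.375·7.8 + 0.375·5.7 + 0.25·9.3 = 7.3875.
E[X²] = 0.375·64.45 + 0.375·64.98 + 0.25·87.49 = 70.4087.
Var(X) = E[X²] − (E[X])² = 70.4087 − 54.5752 = 15.8336.
SD(X) = √15.8336 = 3.97914.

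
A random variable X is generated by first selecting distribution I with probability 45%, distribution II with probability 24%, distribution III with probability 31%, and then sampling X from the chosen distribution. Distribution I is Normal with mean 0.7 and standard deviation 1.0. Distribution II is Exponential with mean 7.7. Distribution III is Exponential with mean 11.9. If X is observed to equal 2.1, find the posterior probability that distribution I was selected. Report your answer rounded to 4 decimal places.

Likelihoods f(2.1 | ·): I: 0.149727; II: 0.0988702; III: 0.0704389.
Posterior ∝ prior × likelihood. Numerator for I: 0.45·0.149727 = 0.0673774.
Normalizing constant: 0.45·0.149727 + 0.24·0.0988702 + 0.31·0.0704389 = 0.112942.
P(I | observation) = 0.0673774 / 0.112942 = 0.596565.

0.5966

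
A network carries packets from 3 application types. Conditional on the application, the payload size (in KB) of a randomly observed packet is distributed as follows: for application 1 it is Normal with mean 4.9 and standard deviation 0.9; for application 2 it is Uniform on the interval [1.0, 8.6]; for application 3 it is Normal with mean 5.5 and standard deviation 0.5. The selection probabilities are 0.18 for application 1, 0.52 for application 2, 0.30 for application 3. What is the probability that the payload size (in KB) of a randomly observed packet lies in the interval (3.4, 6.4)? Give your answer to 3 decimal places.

0.657

Conditional on each application, P(3.4 < X < 6.4): 1: 0.904419; 2: 0.394737; 3: 0.964056.
By total probability, P(3.4 < X < 6.4) = 0.18·0.904419 + 0.52·0.394737 + 0.3·0.964056 = 0.657276.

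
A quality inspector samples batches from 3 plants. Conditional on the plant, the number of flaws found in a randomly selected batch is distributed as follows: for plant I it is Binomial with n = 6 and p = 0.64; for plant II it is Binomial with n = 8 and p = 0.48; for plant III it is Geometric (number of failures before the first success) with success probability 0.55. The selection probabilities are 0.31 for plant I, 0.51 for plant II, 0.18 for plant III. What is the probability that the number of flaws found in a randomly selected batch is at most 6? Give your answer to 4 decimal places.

0.9854

Conditional on each plant, P(X ≤ 6): I: 1; II: 0.97276; III: 0.996263.
By total probability, P(X ≤ 6) = 0.31·1 + 0.51·0.97276 + 0.18·0.996263 = 0.985435.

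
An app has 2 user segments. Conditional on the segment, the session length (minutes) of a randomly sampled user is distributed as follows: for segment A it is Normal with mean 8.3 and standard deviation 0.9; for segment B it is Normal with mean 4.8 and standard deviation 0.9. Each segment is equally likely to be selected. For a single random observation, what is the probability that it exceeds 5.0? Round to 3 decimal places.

Conditional on each segment, P(X > 5.0): A: 0.999877; B: 0.41207.
By total probability, P(X > 5.0) = 0.5·0.999877 + 0.5·0.41207 = 0.705974.

0.706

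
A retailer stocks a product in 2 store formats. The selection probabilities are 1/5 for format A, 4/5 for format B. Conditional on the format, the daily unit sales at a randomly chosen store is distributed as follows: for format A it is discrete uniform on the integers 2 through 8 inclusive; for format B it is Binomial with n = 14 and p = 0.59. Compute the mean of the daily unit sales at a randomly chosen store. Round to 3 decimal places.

7.608

Component means — A: 5; B: 8.26.
E[X] = 0.2·5 + 0.8·8.26 = 7.608.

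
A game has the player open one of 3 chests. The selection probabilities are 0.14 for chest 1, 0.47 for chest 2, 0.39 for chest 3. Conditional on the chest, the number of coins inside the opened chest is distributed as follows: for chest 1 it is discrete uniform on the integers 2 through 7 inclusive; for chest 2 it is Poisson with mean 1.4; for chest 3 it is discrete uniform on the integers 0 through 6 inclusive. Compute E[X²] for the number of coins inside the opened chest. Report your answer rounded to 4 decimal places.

For each component E[X²] = Var + (mean)², giving 1: 23.1667; 2: 3.36; 3: 13.
Overall E[X²] = 0.14·23.1667 + 0.47·3.36 + 0.39·13 = 9.89253.

9.8925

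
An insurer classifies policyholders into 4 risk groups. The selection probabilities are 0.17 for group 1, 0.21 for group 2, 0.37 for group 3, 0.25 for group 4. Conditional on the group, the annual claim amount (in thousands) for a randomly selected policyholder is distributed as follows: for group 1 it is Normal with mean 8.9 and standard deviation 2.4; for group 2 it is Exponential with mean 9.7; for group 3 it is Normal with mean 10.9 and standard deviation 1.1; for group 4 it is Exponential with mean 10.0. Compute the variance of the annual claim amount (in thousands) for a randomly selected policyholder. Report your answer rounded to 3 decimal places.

Per component, 1: μ=8.9, E[X²]=84.97; 2: μ=9.7, E[X²]=188.18; 3: μ=10.9, E[X²]=120.02; 4: μ=10, E[X²]=200.
E[X] = 0.17·8.9 + 0.21·9.7 + 0.37·10.9 + 0.25·10 = 10.083.
E[X²] = 0.17·84.97 + 0.21·188.18 + 0.37·120.02 + 0.25·200 = 148.37.
Var(X) = E[X²] − (E[X])² = 148.37 − 101.667 = 46.7032.

46.703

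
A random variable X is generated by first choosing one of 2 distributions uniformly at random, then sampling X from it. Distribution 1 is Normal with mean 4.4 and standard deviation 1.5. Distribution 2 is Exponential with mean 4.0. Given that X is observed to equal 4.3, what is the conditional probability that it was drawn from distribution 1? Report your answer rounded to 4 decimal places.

0.7567

Likelihoods f(4.3 | ·): 1: 0.265371; 2: 0.0853244.
Posterior ∝ prior × likelihood. Numerator for 1: 0.5·0.265371 = 0.132686.
Normalizing constant: 0.5·0.265371 + 0.5·0.0853244 = 0.175348.
P(1 | observation) = 0.132686 / 0.175348 = 0.756699.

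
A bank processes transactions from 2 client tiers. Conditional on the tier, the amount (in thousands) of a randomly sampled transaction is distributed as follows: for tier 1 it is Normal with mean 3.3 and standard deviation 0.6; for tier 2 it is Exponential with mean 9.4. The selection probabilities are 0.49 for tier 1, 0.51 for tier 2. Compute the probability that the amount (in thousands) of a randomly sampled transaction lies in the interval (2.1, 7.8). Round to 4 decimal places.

Conditional on each tier, P(2.1 < X < 7.8): 1: 0.97725; 2: 0.363649.
By total probability, P(2.1 < X < 7.8) = 0.49·0.97725 + 0.51·0.363649 = 0.664314.

0.6643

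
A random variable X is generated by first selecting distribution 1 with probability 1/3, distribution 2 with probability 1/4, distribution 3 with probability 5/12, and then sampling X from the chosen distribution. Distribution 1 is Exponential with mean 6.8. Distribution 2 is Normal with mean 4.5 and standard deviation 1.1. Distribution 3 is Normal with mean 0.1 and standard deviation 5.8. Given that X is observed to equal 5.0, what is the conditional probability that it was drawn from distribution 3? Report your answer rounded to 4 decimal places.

0.1600

Likelihoods f(5.0 | ·): 1: 0.0704948; 2: 0.327079; 3: 0.048139.
Posterior ∝ prior × likelihood. Numerator for 3: 0.416667·0.048139 = 0.0200579.
Normalizing constant: 0.333333·0.0704948 + 0.25·0.327079 + 0.416667·0.048139 = 0.125326.
P(3 | observation) = 0.0200579 / 0.125326 = 0.160046.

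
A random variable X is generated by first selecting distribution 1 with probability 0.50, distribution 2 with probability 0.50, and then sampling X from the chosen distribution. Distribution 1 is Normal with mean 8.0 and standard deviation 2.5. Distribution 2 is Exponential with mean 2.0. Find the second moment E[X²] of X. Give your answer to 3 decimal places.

For each component E[X²] = Var + (mean)², giving 1: 70.25; 2: 8.
Overall E[X²] = 0.5·70.25 + 0.5·8 = 39.125.

39.125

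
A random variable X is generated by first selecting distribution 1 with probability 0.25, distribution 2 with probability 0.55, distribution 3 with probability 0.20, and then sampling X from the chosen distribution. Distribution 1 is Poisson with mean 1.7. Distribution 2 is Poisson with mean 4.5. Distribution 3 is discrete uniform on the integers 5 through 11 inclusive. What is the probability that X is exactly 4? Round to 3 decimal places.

0.120

Conditional on each component, P(X = 4): 1: 0.0635746; 2: 0.189808; 3: 0.
By total probability, P(X = 4) = 0.25·0.0635746 + 0.55·0.189808 + 0.2·0 = 0.120288.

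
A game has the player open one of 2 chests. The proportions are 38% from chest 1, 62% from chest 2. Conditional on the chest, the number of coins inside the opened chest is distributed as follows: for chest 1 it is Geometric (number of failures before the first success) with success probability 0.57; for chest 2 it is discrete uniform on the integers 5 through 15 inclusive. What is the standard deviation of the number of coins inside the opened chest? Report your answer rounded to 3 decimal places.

Per component, 1: μ=0.754386, E[X²]=1.89258; 2: μ=10, E[X²]=110.
E[X] = 0.38·0.754386 + 0.62·10 = 6.48667.
E[X²] = 0.38·1.89258 + 0.62·110 = 68.9192.
Var(X) = E[X²] − (E[X])² = 68.9192 − 42.0768 = 26.8423.
SD(X) = √26.8423 = 5.18096.

5.181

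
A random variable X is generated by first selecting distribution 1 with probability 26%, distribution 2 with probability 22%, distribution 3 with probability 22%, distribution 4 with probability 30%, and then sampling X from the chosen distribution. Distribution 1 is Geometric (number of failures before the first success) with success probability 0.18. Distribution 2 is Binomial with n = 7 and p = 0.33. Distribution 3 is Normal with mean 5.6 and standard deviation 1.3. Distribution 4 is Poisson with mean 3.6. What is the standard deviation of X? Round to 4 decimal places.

3.1132

Per component, 1: μ=4.55556, E[X²]=46.0617; 2: μ=2.31, E[X²]=6.8838; 3: μ=5.6, E[X²]=33.05; 4: μ=3.6, E[X²]=16.56.
E[X] = 0.26·4.55556 + 0.22·2.31 + 0.22·5.6 + 0.3·3.6 = 4.00464.
E[X²] = 0.26·46.0617 + 0.22·6.8838 + 0.22·33.05 + 0.3·16.56 = 25.7295.
Var(X) = E[X²] − (E[X])² = 25.7295 − 16.0372 = 9.69231.
SD(X) = √9.69231 = 3.11325.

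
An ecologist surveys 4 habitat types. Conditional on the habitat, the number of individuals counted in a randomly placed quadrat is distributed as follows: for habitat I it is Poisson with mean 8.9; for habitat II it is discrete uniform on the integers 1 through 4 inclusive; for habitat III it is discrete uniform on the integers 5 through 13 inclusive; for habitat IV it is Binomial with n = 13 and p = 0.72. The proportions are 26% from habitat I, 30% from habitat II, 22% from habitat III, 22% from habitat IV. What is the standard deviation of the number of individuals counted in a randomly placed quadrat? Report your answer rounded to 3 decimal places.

3.720

Per component, I: μ=8.9, E[X²]=88.11; II: μ=2.5, E[X²]=7.5; III: μ=9, E[X²]=87.6667; IV: μ=9.36, E[X²]=90.2304.
E[X] = 0.26·8.9 + 0.3·2.5 + 0.22·9 + 0.22·9.36 = 7.1032.
E[X²] = 0.26·88.11 + 0.3·7.5 + 0.22·87.6667 + 0.22·90.2304 = 64.296.
Var(X) = E[X²] − (E[X])² = 64.296 − 50.4555 = 13.8405.
SD(X) = √13.8405 = 3.72028.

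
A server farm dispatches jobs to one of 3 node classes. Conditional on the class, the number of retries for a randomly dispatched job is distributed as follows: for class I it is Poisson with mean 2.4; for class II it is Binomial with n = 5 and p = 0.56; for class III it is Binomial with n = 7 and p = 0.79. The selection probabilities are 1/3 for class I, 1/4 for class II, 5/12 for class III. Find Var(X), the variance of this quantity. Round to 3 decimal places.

Per component, I: μ=2.4, E[X²]=8.16; II: μ=2.8, E[X²]=9.072; III: μ=5.53, E[X²]=31.7422.
E[X] = 0.333333·2.4 + 0.25·2.8 + 0.416667·5.53 = 3.80417.
E[X²] = 0.333333·8.16 + 0.25·9.072 + 0.416667·31.7422 = 18.2139.
Var(X) = E[X²] − (E[X])² = 18.2139 − 14.4717 = 3.74223.

3.742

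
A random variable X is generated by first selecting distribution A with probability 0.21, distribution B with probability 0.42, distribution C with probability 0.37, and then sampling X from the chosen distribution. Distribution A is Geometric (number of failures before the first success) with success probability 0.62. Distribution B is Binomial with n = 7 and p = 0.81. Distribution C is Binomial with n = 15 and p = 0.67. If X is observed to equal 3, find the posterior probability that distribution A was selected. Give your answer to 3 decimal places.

0.410

Likelihoods P(X=3 | ·): A: 0.0340206; B: 0.0242403; C: 0.000228246.
Posterior ∝ prior × likelihood. Numerator for A: 0.21·0.0340206 = 0.00714433.
Normalizing constant: 0.21·0.0340206 + 0.42·0.0242403 + 0.37·0.000228246 = 0.0174097.
P(A | observation) = 0.00714433 / 0.0174097 = 0.410365.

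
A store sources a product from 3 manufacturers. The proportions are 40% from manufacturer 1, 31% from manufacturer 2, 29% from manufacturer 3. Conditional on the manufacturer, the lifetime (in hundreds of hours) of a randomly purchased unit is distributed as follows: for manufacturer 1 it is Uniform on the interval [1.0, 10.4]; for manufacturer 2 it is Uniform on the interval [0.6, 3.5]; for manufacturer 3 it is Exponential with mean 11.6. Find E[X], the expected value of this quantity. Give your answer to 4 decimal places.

Component means — 1: 5.7; 2: 2.05; 3: 11.6.
E[X] = 0.4·5.7 + 0.31·2.05 + 0.29·11.6 = 6.2795.

6.2795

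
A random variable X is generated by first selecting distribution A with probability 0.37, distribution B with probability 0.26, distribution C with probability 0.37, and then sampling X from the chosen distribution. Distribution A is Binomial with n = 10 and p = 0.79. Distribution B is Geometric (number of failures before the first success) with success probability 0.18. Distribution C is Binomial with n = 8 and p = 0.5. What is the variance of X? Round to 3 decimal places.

11.122

Per component, A: μ=7.9, E[X²]=64.069; B: μ=4.55556, E[X²]=46.0617; C: μ=4, E[X²]=18.
E[X] = 0.37·7.9 + 0.26·4.55556 + 0.37·4 = 5.58744.
E[X²] = 0.37·64.069 + 0.26·46.0617 + 0.37·18 = 42.3416.
Var(X) = E[X²] − (E[X])² = 42.3416 − 31.2195 = 11.122.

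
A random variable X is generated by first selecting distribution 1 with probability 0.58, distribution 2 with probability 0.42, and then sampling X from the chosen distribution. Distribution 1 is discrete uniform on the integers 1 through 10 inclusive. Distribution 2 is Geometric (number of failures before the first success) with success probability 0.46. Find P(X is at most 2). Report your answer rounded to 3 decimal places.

0.470

Conditional on each component, P(X ≤ 2): 1: 0.2; 2: 0.842536.
By total probability, P(X ≤ 2) = 0.58·0.2 + 0.42·0.842536 = 0.469865.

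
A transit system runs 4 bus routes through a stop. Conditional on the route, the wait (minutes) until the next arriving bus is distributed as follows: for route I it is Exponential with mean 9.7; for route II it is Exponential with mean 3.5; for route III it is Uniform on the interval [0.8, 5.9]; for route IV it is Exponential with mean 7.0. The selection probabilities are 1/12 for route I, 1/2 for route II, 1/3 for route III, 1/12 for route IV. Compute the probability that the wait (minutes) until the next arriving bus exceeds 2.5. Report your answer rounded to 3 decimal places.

Conditional on each route, P(X > 2.5): I: 0.772802; II: 0.489542; III: 0.666667; IV: 0.699673.
By total probability, P(X > 2.5) = 0.0833333·0.772802 + 0.5·0.489542 + 0.333333·0.666667 + 0.0833333·0.699673 = 0.589699.

0.590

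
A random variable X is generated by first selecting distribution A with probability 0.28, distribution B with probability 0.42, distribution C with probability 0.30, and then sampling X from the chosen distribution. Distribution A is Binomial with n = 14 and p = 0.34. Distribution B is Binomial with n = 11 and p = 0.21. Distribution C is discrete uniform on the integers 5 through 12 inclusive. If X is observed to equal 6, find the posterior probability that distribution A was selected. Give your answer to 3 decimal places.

0.523

Likelihoods P(X=6 | ·): A: 0.167025; B: 0.0121925; C: 0.125.
Posterior ∝ prior × likelihood. Numerator for A: 0.28·0.167025 = 0.0467669.
Normalizing constant: 0.28·0.167025 + 0.42·0.0121925 + 0.3·0.125 = 0.0893877.
P(A | observation) = 0.0467669 / 0.0893877 = 0.523191.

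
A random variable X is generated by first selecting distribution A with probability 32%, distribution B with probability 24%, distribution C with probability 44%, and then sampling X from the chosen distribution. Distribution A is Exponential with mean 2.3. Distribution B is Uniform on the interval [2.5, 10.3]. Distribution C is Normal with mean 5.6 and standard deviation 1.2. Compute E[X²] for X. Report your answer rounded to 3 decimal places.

For each component E[X²] = Var + (mean)², giving A: 10.58; B: 46.03; C: 32.8.
Overall E[X²] = 0.32·10.58 + 0.24·46.03 + 0.44·32.8 = 28.8648.

28.865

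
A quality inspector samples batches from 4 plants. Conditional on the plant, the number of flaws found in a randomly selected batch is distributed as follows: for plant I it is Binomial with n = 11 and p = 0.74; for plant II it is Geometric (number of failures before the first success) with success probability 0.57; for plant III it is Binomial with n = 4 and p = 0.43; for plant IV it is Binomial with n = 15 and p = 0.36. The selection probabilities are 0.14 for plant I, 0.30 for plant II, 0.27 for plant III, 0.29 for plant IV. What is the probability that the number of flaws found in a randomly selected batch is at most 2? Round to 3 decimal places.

0.503

Conditional on each plant, P(X ≤ 2): I: 0.000175384; II: 0.920493; III: 0.784536; IV: 0.0528107.
By total probability, P(X ≤ 2) = 0.14·0.000175384 + 0.3·0.920493 + 0.27·0.784536 + 0.29·0.0528107 = 0.503312.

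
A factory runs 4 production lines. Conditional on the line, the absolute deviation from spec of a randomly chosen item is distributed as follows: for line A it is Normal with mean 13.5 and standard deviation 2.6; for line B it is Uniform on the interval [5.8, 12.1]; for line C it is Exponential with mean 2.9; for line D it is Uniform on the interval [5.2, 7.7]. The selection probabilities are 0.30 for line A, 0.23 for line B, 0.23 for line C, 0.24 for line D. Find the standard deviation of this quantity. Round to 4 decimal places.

4.5371

Per component, A: μ=13.5, E[X²]=189.01; B: μ=8.95, E[X²]=83.41; C: μ=2.9, E[X²]=16.82; D: μ=6.45, E[X²]=42.1233.
E[X] = 0.3·13.5 + 0.23·8.95 + 0.23·2.9 + 0.24·6.45 = 8.3235.
E[X²] = 0.3·189.01 + 0.23·83.41 + 0.23·16.82 + 0.24·42.1233 = 89.8655.
Var(X) = E[X²] − (E[X])² = 89.8655 − 69.2807 = 20.5848.
SD(X) = √20.5848 = 4.53705.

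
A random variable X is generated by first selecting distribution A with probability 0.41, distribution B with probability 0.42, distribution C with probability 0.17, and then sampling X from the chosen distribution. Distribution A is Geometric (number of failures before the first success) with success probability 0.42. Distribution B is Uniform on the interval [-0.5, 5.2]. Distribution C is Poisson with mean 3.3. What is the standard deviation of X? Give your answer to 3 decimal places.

Per component, A: μ=1.38095, E[X²]=5.19501; B: μ=2.35, E[X²]=8.23; C: μ=3.3, E[X²]=14.19.
E[X] = 0.41·1.38095 + 0.42·2.35 + 0.17·3.3 = 2.11419.
E[X²] = 0.41·5.19501 + 0.42·8.23 + 0.17·14.19 = 7.99885.
Var(X) = E[X²] − (E[X])² = 7.99885 − 4.4698 = 3.52905.
SD(X) = √3.52905 = 1.87858.

1.879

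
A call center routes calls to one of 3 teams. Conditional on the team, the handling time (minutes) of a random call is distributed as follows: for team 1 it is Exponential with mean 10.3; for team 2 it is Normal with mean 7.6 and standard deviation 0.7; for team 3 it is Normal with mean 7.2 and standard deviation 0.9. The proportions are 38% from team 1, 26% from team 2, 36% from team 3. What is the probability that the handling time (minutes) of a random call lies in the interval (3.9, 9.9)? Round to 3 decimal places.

0.734

Conditional on each team, P(3.9 < X < 9.9): 1: 0.302345; 2: 0.999491; 3: 0.998527.
By total probability, P(3.9 < X < 9.9) = 0.38·0.302345 + 0.26·0.999491 + 0.36·0.998527 = 0.734228.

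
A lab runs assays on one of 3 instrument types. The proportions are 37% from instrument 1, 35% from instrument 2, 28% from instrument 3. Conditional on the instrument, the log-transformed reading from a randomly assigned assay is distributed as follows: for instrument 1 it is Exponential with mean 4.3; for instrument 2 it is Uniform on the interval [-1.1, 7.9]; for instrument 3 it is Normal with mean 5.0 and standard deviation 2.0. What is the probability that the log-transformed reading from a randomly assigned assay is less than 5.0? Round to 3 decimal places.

Conditional on each instrument, P(X < 5.0): 1: 0.687387; 2: 0.677778; 3: 0.5.
By total probability, P(X < 5.0) = 0.37·0.687387 + 0.35·0.677778 + 0.28·0.5 = 0.631556.

0.632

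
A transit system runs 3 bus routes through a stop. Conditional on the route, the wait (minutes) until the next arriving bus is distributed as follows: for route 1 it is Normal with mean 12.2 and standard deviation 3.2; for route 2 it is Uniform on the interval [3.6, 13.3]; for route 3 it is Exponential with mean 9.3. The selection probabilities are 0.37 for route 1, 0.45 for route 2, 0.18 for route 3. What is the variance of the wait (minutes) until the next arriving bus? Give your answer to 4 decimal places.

25.8454

Per component, 1: μ=12.2, E[X²]=159.08; 2: μ=8.45, E[X²]=79.2433; 3: μ=9.3, E[X²]=172.98.
E[X] = 0.37·12.2 + 0.45·8.45 + 0.18·9.3 = 9.9905.
E[X²] = 0.37·159.08 + 0.45·79.2433 + 0.18·172.98 = 125.656.
Var(X) = E[X²] − (E[X])² = 125.656 − 99.8101 = 25.8454.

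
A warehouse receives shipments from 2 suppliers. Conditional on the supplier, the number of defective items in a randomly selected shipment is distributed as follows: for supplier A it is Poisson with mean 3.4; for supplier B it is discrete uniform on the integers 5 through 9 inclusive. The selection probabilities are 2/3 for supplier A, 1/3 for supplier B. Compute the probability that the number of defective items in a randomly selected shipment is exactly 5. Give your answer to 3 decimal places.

0.151

Conditional on each supplier, P(X = 5): A: 0.126361; B: 0.2.
By total probability, P(X = 5) = 0.666667·0.126361 + 0.333333·0.2 = 0.150907.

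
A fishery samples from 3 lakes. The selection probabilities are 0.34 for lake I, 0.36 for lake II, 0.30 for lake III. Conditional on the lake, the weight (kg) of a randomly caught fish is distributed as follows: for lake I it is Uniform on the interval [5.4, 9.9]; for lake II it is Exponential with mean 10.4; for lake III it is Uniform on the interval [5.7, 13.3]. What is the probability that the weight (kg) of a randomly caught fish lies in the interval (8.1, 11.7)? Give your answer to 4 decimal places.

0.3264

Conditional on each lake, P(8.1 < X < 11.7): I: 0.4; II: 0.134283; III: 0.473684.
By total probability, P(8.1 < X < 11.7) = 0.34·0.4 + 0.36·0.134283 + 0.3·0.473684 = 0.326447.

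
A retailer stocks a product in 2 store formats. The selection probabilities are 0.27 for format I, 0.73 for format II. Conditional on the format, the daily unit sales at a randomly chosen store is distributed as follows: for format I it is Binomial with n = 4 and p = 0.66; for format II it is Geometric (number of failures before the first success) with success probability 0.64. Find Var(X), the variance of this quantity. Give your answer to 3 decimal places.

1.735

Per component, I: μ=2.64, E[X²]=7.8672; II: μ=0.5625, E[X²]=1.19531.
E[X] = 0.27·2.64 + 0.73·0.5625 = 1.12343.
E[X²] = 0.27·7.8672 + 0.73·1.19531 = 2.99672.
Var(X) = E[X²] − (E[X])² = 2.99672 − 1.26208 = 1.73464.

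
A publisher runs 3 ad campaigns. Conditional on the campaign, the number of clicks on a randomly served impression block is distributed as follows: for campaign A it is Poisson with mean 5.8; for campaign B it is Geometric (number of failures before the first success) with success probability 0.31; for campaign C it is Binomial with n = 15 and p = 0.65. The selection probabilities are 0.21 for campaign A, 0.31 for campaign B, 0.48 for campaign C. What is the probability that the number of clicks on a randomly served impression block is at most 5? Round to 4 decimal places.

Conditional on each campaign, P(X ≤ 5): A: 0.478315; B: 0.892082; C: 0.0124432.
By total probability, P(X ≤ 5) = 0.21·0.478315 + 0.31·0.892082 + 0.48·0.0124432 = 0.382964.

0.3830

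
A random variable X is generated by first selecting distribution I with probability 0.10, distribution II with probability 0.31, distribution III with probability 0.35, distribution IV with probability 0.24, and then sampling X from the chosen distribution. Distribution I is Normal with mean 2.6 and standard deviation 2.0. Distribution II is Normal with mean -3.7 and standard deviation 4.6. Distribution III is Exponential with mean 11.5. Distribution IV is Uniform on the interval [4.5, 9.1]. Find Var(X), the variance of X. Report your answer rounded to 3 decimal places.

93.222

Per component, I: μ=2.6, E[X²]=10.76; II: μ=-3.7, E[X²]=34.85; III: μ=11.5, E[X²]=264.5; IV: μ=6.8, E[X²]=48.0033.
E[X] = 0.1·2.6 + 0.31·-3.7 + 0.35·11.5 + 0.24·6.8 = 4.77.
E[X²] = 0.1·10.76 + 0.31·34.85 + 0.35·264.5 + 0.24·48.0033 = 115.975.
Var(X) = E[X²] − (E[X])² = 115.975 − 22.7529 = 93.2224.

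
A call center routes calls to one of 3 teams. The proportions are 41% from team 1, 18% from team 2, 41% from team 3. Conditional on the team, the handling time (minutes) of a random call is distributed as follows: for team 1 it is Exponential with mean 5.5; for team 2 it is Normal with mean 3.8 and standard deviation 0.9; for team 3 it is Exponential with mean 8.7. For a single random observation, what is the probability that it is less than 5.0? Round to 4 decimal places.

0.5876

Conditional on each team, P(X < 5.0): 1: 0.59711; 2: 0.908789; 3: 0.437133.
By total probability, P(X < 5.0) = 0.41·0.59711 + 0.18·0.908789 + 0.41·0.437133 = 0.587622.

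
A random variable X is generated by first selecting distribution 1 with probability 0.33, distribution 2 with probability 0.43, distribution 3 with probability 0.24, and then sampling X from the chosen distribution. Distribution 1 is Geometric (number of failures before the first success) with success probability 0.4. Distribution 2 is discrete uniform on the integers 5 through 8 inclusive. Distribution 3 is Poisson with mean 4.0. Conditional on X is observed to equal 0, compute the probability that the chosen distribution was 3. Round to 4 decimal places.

Likelihoods P(X=0 | ·): 1: 0.4; 2: 0; 3: 0.0183156.
Posterior ∝ prior × likelihood. Numerator for 3: 0.24·0.0183156 = 0.00439575.
Normalizing constant: 0.33·0.4 + 0.43·0 + 0.24·0.0183156 = 0.136396.
P(3 | observation) = 0.00439575 / 0.136396 = 0.0322279.

0.0322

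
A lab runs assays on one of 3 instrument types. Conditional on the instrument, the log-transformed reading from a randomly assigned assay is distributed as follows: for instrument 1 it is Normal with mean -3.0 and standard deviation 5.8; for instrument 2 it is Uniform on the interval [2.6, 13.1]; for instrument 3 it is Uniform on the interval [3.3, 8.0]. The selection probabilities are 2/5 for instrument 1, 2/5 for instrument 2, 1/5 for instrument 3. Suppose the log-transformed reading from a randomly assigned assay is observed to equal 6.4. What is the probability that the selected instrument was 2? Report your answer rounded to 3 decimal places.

Likelihoods f(6.4 | ·): 1: 0.0184976; 2: 0.0952381; 3: 0.212766.
Posterior ∝ prior × likelihood. Numerator for 2: 0.4·0.0952381 = 0.0380952.
Normalizing constant: 0.4·0.0184976 + 0.4·0.0952381 + 0.2·0.212766 = 0.0880475.
P(2 | observation) = 0.0380952 / 0.0880475 = 0.432667.

0.433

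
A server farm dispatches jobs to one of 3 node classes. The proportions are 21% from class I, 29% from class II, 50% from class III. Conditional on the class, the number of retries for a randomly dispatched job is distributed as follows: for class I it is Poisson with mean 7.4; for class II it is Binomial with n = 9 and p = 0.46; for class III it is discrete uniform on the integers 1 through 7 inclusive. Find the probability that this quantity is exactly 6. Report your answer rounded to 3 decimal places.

Conditional on each class, P(X = 6): I: 0.139405; II: 0.125316; III: 0.142857.
By total probability, P(X = 6) = 0.21·0.139405 + 0.29·0.125316 + 0.5·0.142857 = 0.137045.

0.137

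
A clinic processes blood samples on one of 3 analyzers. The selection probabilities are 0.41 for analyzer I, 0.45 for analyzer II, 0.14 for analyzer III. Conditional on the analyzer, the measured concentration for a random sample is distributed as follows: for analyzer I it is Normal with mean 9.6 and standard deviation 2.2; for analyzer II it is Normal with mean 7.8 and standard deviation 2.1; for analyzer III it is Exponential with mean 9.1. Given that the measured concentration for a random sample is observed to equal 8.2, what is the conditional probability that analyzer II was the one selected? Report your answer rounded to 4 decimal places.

0.5563

Likelihoods f(8.2 | ·): I: 0.148099; II: 0.186557; III: 0.0446289.
Posterior ∝ prior × likelihood. Numerator for II: 0.45·0.186557 = 0.0839508.
Normalizing constant: 0.41·0.148099 + 0.45·0.186557 + 0.14·0.0446289 = 0.150919.
P(II | observation) = 0.0839508 / 0.150919 = 0.556263.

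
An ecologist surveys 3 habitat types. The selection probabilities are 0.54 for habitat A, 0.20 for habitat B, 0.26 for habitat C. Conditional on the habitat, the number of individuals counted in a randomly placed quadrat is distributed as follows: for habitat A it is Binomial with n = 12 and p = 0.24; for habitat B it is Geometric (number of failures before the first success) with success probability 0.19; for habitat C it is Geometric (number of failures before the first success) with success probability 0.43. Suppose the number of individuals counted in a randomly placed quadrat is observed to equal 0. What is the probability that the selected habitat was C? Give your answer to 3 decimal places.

Likelihoods P(X=0 | ·): A: 0.0371333; B: 0.19; C: 0.43.
Posterior ∝ prior × likelihood. Numerator for C: 0.26·0.43 = 0.1118.
Normalizing constant: 0.54·0.0371333 + 0.2·0.19 + 0.26·0.43 = 0.169852.
P(C | observation) = 0.1118 / 0.169852 = 0.65822.

0.658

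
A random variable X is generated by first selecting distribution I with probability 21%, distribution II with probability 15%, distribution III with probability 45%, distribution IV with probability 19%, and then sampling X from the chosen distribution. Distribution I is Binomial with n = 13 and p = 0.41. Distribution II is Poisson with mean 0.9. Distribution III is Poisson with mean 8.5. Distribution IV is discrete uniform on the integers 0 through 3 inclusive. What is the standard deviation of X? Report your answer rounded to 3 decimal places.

Per component, I: μ=5.33, E[X²]=31.5536; II: μ=0.9, E[X²]=1.71; III: μ=8.5, E[X²]=80.75; IV: μ=1.5, E[X²]=3.5.
E[X] = 0.21·5.33 + 0.15·0.9 + 0.45·8.5 + 0.19·1.5 = 5.3643.
E[X²] = 0.21·31.5536 + 0.15·1.71 + 0.45·80.75 + 0.19·3.5 = 43.8853.
Var(X) = E[X²] − (E[X])² = 43.8853 − 28.7757 = 15.1095.
SD(X) = √15.1095 = 3.8871.

3.887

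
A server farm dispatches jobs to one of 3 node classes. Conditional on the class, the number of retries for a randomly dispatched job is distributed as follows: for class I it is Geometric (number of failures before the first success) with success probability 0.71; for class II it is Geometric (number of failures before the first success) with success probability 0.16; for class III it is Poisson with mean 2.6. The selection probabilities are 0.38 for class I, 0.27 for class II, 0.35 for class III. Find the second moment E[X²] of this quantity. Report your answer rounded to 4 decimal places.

19.8593

For each component E[X²] = Var + (mean)², giving I: 0.742115; II: 60.375; III: 9.36.
Overall E[X²] = 0.38·0.742115 + 0.27·60.375 + 0.35·9.36 = 19.8593.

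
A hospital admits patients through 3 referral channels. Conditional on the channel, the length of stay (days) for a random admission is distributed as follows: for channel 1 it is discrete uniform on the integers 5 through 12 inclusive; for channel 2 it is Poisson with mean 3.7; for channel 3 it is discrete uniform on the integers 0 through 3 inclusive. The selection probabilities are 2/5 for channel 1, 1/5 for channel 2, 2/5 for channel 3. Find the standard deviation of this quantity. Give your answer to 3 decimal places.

3.662

Per component, 1: μ=8.5, E[X²]=77.5; 2: μ=3.7, E[X²]=17.39; 3: μ=1.5, E[X²]=3.5.
E[X] = 0.4·8.5 + 0.2·3.7 + 0.4·1.5 = 4.74.
E[X²] = 0.4·77.5 + 0.2·17.39 + 0.4·3.5 = 35.878.
Var(X) = E[X²] − (E[X])² = 35.878 − 22.4676 = 13.4104.
SD(X) = √13.4104 = 3.66202.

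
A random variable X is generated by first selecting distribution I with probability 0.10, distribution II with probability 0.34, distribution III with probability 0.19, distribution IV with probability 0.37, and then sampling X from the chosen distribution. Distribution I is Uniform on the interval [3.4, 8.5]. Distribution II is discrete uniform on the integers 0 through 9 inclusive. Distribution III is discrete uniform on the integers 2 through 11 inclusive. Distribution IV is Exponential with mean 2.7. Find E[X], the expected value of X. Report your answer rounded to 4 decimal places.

Component means — I: 5.95; II: 4.5; III: 6.5; IV: 2.7.
E[X] = 0.1·5.95 + 0.34·4.5 + 0.19·6.5 + 0.37·2.7 = 4.359.

4.3590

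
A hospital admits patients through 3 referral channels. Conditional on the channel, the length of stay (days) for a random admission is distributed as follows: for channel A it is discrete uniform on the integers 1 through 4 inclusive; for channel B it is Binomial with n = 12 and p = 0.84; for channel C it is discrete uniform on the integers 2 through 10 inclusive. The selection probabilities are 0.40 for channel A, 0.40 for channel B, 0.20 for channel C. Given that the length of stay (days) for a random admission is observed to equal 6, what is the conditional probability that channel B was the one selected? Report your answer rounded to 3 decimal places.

Likelihoods P(X=6 | ·): A: 0; B: 0.00544587; C: 0.111111.
Posterior ∝ prior × likelihood. Numerator for B: 0.4·0.00544587 = 0.00217835.
Normalizing constant: 0.4·0 + 0.4·0.00544587 + 0.2·0.111111 = 0.0244006.
P(B | observation) = 0.00217835 / 0.0244006 = 0.0892745.

0.089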